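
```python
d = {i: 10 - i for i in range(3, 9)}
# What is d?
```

{3: 7, 4: 6, 5: 5, 6: 4, 7: 3, 8: 2}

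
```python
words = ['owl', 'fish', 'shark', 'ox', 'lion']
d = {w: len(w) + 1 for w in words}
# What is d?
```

{'owl': 4, 'fish': 5, 'shark': 6, 'ox': 3, 'lion': 5}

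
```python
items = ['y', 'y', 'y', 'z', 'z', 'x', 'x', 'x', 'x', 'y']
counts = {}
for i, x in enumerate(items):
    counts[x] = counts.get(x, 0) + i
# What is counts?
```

Initial: counts = {}, items = ['y', 'y', 'y', 'z', 'z', 'x', 'x', 'x', 'x', 'y']
i=0, x='y': counts = {'y': 0}
i=1, x='y': counts = {'y': 1}
i=2, x='y': counts = {'y': 3}
i=3, x='z': counts = {'y': 3, 'z': 3}
i=4, x='z': counts = {'y': 3, 'z': 7}
i=5, x='x': counts = {'y': 3, 'z': 7, 'x': 5}
i=6, x='x': counts = {'y': 3, 'z': 7, 'x': 11}
i=7, x='x': counts = {'y': 3, 'z': 7, 'x': 18}
i=8, x='x': counts = {'y': 3, 'z': 7, 'x': 26}
i=9, x='y': counts = {'y': 12, 'z': 7, 'x': 26}

{'y': 12, 'z': 7, 'x': 26}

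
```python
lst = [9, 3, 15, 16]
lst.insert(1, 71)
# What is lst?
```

[9, 71, 3, 15, 16]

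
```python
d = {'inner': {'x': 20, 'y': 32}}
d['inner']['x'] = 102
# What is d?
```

After line 1: d = {'inner': {'x': 20, 'y': 32}}
After line 2 (inner x overwritten): d = {'inner': {'x': 102, 'y': 32}}

{'inner': {'x': 102, 'y': 32}}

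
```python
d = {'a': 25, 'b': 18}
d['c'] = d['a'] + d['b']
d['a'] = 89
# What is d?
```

After line 1: d = {'a': 25, 'b': 18}
After line 2 (d['c'] = 25 + 18): d = {'a': 25, 'b': 18, 'c': 43}
After line 3: d = {'a': 89, 'b': 18, 'c': 43}

{'a': 89, 'b': 18, 'c': 43}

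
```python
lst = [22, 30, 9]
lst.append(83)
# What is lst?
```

[22, 30, 9, 83]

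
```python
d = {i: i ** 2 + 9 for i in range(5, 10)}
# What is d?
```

{5: 34, 6: 45, 7: 58, 8: 73, 9: 90}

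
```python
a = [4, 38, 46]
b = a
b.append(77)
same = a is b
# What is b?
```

After line 1: a = [4, 38, 46]
After line 2 (b = a is an alias, same object): a = [4, 38, 46], b = [4, 38, 46]
After line 3 (b.append mutates the shared list): a = [4, 38, 46, 77], b = [4, 38, 46, 77]
After line 4 (same = a is b; same object -> True): same = True

[4, 38, 46, 77]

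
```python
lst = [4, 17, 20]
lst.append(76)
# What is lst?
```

[4, 17, 20, 76]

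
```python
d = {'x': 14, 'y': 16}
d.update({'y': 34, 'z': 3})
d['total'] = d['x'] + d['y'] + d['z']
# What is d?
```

After line 1: d = {'x': 14, 'y': 16}
After line 2 (y overwritten, z added): d = {'x': 14, 'y': 34, 'z': 3}
After line 3 (total = 14 + 34 + 3 = 51): d = {'x': 14, 'y': 34, 'z': 3, 'total': 51}

{'x': 14, 'y': 34, 'z': 3, 'total': 51}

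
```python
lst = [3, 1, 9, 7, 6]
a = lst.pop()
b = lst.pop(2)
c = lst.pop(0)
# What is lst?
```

After line 1: lst = [3, 1, 9, 7, 6]
After line 2 (pop() -> a = 6): lst = [3, 1, 9, 7]
After line 3 (pop(2) -> b = 9): lst = [3, 1, 7]
After line 4 (pop(0) -> c = 3): lst = [1, 7]

[1, 7]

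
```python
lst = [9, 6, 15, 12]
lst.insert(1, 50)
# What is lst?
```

[9, 50, 6, 15, 12]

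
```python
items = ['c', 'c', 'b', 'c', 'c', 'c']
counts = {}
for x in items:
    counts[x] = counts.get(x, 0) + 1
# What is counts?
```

Initial: counts = {}, items = ['c', 'c', 'b', 'c', 'c', 'c']
See 'c': counts = {'c': 1}
See 'c': counts = {'c': 2}
See 'b': counts = {'c': 2, 'b': 1}
See 'c': counts = {'c': 3, 'b': 1}
See 'c': counts = {'c': 4, 'b': 1}
See 'c': counts = {'c': 5, 'b': 1}

{'c': 5, 'b': 1}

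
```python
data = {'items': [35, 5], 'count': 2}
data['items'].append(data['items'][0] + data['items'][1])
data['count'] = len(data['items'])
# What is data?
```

After line 1: data = {'items': [35, 5], 'count': 2}
After line 2 (append 35 + 5 = 40): data = {'items': [35, 5, 40], 'count': 2}
After line 3 (count = len(items) = 3): data = {'items': [35, 5, 40], 'count': 3}

{'items': [35, 5, 40], 'count': 3}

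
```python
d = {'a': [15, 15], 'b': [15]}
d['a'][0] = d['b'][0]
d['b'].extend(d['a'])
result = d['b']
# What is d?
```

After line 1: d = {'a': [15, 15], 'b': [15]}
After line 2 (a[0] = b[0] = 15): d = {'a': [15, 15], 'b': [15]}
After line 3 (b.extend(a) appends [15, 15]): d = {'a': [15, 15], 'b': [15, 15, 15]}
After line 4: result = d['b'] = [15, 15, 15]

{'a': [15, 15], 'b': [15, 15, 15]}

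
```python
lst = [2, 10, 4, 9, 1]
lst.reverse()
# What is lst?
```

[1, 9, 4, 10, 2]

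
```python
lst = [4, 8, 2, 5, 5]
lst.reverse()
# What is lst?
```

[5, 5, 2, 8, 4]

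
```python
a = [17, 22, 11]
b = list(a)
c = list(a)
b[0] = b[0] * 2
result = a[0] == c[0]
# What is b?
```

After line 1: a = [17, 22, 11]
After line 2 (b = list(a), copy): a = [17, 22, 11], b = [17, 22, 11]
After line 3 (c = list(a) is a copy, new object): c = [17, 22, 11]
After line 4 (b[0] = 17 * 2 = 34; only b mutates (copy)): a = [17, 22, 11], b = [34, 22, 11], c = [17, 22, 11]
After line 5 (a[0] = 17, c[0] = 17; result = True)

[34, 22, 11]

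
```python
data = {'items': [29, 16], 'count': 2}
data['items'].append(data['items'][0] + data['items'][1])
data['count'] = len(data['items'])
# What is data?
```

After line 1: data = {'items': [29, 16], 'count': 2}
After line 2 (append 29 + 16 = 45): data = {'items': [29, 16, 45], 'count': 2}
After line 3 (count = len(items) = 3): data = {'items': [29, 16, 45], 'count': 3}

{'items': [29, 16, 45], 'count': 3}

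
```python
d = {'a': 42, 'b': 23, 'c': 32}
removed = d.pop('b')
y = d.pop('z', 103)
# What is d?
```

After line 1: d = {'a': 42, 'b': 23, 'c': 32}
After line 2 (pop 'b' returns 23): d = {'a': 42, 'c': 32}, removed = 23
After line 3 (pop 'z' missing, returns default 103): d = {'a': 42, 'c': 32}, y = 103

{'a': 42, 'c': 32}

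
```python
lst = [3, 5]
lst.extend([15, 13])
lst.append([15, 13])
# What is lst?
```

After line 1: lst = [3, 5]
After line 2 (extend unpacks [15, 13]): lst = [3, 5, 15, 13]
After line 3 (append adds [15, 13] as single element): lst = [3, 5, 15, 13, [15, 13]]

[3, 5, 15, 13, [15, 13]]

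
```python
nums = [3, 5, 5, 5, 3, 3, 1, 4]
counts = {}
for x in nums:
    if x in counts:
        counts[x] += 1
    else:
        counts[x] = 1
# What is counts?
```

Initial: counts = {}, nums = [3, 5, 5, 5, 3, 3, 1, 4]
See 3: counts = {3: 1}
See 5: counts = {3: 1, 5: 1}
See 5: counts = {3: 1, 5: 2}
See 5: counts = {3: 1, 5: 3}
See 3: counts = {3: 2, 5: 3}
See 3: counts = {3: 3, 5: 3}
See 1: counts = {3: 3, 5: 3, 1: 1}
See 4: counts = {3: 3, 5: 3, 1: 1, 4: 1}

{3: 3, 5: 3, 1: 1, 4: 1}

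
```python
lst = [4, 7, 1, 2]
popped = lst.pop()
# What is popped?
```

2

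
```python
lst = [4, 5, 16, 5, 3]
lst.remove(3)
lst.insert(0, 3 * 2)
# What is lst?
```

After line 1: lst = [4, 5, 16, 5, 3]
After line 2 (remove first 3): lst = [4, 5, 16, 5]
After line 3 (insert 6 at index 0): lst = [6, 4, 5, 16, 5]

[6, 4, 5, 16, 5]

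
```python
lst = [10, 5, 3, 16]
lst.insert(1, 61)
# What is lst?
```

[10, 61, 5, 3, 16]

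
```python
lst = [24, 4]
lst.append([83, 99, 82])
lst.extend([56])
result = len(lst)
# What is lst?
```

After line 1: lst = [24, 4]
After line 2 (append adds [83, 99, 82] as single element): lst = [24, 4, [83, 99, 82]]
After line 3 (extend unpacks [56], adds 56): lst = [24, 4, [83, 99, 82], 56]
After line 4: result = len(lst) = 4

[24, 4, [83, 99, 82], 56]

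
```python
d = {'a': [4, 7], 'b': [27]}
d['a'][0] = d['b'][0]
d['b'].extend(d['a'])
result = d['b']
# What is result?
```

After line 1: d = {'a': [4, 7], 'b': [27]}
After line 2 (a[0] = b[0] = 27): d = {'a': [27, 7], 'b': [27]}
After line 3 (b.extend(a) appends [27, 7]): d = {'a': [27, 7], 'b': [27, 27, 7]}
After line 4: result = d['b'] = [27, 27, 7]

[27, 27, 7]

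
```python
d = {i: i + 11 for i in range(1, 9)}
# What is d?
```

{1: 12, 2: 13, 3: 14, 4: 15, 5: 16, 6: 17, 7: 18, 8: 19}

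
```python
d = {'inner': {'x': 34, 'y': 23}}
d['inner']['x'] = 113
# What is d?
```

After line 1: d = {'inner': {'x': 34, 'y': 23}}
After line 2 (inner x overwritten): d = {'inner': {'x': 113, 'y': 23}}

{'inner': {'x': 113, 'y': 23}}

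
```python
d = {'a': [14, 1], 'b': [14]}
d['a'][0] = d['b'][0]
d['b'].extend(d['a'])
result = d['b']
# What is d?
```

After line 1: d = {'a': [14, 1], 'b': [14]}
After line 2 (a[0] = b[0] = 14): d = {'a': [14, 1], 'b': [14]}
After line 3 (b.extend(a) appends [14, 1]): d = {'a': [14, 1], 'b': [14, 14, 1]}
After line 4: result = d['b'] = [14, 14, 1]

{'a': [14, 1], 'b': [14, 14, 1]}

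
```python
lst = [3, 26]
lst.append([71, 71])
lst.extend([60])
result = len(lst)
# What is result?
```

After line 1: lst = [3, 26]
After line 2 (append adds [71, 71] as single element): lst = [3, 26, [71, 71]]
After line 3 (extend unpacks [60], adds 60): lst = [3, 26, [71, 71], 60]
After line 4: result = len(lst) = 4

4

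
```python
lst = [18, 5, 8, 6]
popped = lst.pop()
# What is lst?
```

[18, 5, 8]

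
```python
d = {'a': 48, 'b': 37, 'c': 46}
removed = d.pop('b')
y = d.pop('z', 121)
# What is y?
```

After line 1: d = {'a': 48, 'b': 37, 'c': 46}
After line 2 (pop 'b' returns 37): d = {'a': 48, 'c': 46}, removed = 37
After line 3 (pop 'z' missing, returns default 121): d = {'a': 48, 'c': 46}, y = 121

121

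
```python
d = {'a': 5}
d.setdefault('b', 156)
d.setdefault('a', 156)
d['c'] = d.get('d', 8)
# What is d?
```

After line 1: d = {'a': 5}
After line 2 (setdefault adds 'b'=156): d = {'a': 5, 'b': 156}
After line 3 (setdefault 'a' no-op, already exists): d = {'a': 5, 'b': 156}
After line 4 (get('d', 8) returns default since 'd' not in d): d = {'a': 5, 'b': 156, 'c': 8}

{'a': 5, 'b': 156, 'c': 8}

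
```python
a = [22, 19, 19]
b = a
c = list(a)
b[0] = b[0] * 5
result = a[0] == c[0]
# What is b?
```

After line 1: a = [22, 19, 19]
After line 2 (b = a, alias): a = [22, 19, 19], b = [22, 19, 19]
After line 3 (c = list(a) is a copy, new object): c = [22, 19, 19]
After line 4 (b[0] = 22 * 5 = 110; mutates shared a/b): a = b = [110, 19, 19], c = [22, 19, 19]
After line 5 (a[0] = 110, c[0] = 22; result = False)

[110, 19, 19]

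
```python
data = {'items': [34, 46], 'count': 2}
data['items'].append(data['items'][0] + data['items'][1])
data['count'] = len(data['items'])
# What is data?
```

After line 1: data = {'items': [34, 46], 'count': 2}
After line 2 (append 34 + 46 = 80): data = {'items': [34, 46, 80], 'count': 2}
After line 3 (count = len(items) = 3): data = {'items': [34, 46, 80], 'count': 3}

{'items': [34, 46, 80], 'count': 3}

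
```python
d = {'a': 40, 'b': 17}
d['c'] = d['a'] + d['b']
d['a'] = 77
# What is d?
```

After line 1: d = {'a': 40, 'b': 17}
After line 2 (d['c'] = 40 + 17): d = {'a': 40, 'b': 17, 'c': 57}
After line 3: d = {'a': 77, 'b': 17, 'c': 57}

{'a': 77, 'b': 17, 'c': 57}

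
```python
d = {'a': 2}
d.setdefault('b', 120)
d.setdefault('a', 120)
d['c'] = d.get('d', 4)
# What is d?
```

After line 1: d = {'a': 2}
After line 2 (setdefault adds 'b'=120): d = {'a': 2, 'b': 120}
After line 3 (setdefault 'a' no-op, already exists): d = {'a': 2, 'b': 120}
After line 4 (get('d', 4) returns default since 'd' not in d): d = {'a': 2, 'b': 120, 'c': 4}

{'a': 2, 'b': 120, 'c': 4}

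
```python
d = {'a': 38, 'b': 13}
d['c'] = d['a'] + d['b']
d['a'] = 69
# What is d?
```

After line 1: d = {'a': 38, 'b': 13}
After line 2 (d['c'] = 38 + 13): d = {'a': 38, 'b': 13, 'c': 51}
After line 3: d = {'a': 69, 'b': 13, 'c': 51}

{'a': 69, 'b': 13, 'c': 51}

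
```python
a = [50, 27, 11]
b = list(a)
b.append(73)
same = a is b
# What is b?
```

After line 1: a = [50, 27, 11]
After line 2 (b = list(a) is a shallow copy, new object): a = [50, 27, 11], b = [50, 27, 11]
After line 3 (append only mutates b): a = [50, 27, 11], b = [50, 27, 11, 73]
After line 4 (same = a is b; different objects -> False): same = False

[50, 27, 11, 73]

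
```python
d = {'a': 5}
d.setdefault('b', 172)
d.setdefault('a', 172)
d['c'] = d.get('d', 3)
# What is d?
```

After line 1: d = {'a': 5}
After line 2 (setdefault adds 'b'=172): d = {'a': 5, 'b': 172}
After line 3 (setdefault 'a' no-op, already exists): d = {'a': 5, 'b': 172}
After line 4 (get('d', 3) returns default since 'd' not in d): d = {'a': 5, 'b': 172, 'c': 3}

{'a': 5, 'b': 172, 'c': 3}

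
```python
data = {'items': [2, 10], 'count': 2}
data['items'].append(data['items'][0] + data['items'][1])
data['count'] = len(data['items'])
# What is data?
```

After line 1: data = {'items': [2, 10], 'count': 2}
After line 2 (append 2 + 10 = 12): data = {'items': [2, 10, 12], 'count': 2}
After line 3 (count = len(items) = 3): data = {'items': [2, 10, 12], 'count': 3}

{'items': [2, 10, 12], 'count': 3}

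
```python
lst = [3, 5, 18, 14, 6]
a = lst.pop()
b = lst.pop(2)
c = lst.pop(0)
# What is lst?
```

After line 1: lst = [3, 5, 18, 14, 6]
After line 2 (pop() -> a = 6): lst = [3, 5, 18, 14]
After line 3 (pop(2) -> b = 18): lst = [3, 5, 14]
After line 4 (pop(0) -> c = 3): lst = [5, 14]

[5, 14]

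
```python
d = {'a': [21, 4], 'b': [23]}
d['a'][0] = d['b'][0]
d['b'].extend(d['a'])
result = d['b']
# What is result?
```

After line 1: d = {'a': [21, 4], 'b': [23]}
After line 2 (a[0] = b[0] = 23): d = {'a': [23, 4], 'b': [23]}
After line 3 (b.extend(a) appends [23, 4]): d = {'a': [23, 4], 'b': [23, 23, 4]}
After line 4: result = d['b'] = [23, 23, 4]

[23, 23, 4]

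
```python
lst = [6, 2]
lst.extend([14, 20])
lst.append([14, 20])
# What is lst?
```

After line 1: lst = [6, 2]
After line 2 (extend unpacks [14, 20]): lst = [6, 2, 14, 20]
After line 3 (append adds [14, 20] as single element): lst = [6, 2, 14, 20, [14, 20]]

[6, 2, 14, 20, [14, 20]]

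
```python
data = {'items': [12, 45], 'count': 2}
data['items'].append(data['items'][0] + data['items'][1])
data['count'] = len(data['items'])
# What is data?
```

After line 1: data = {'items': [12, 45], 'count': 2}
After line 2 (append 12 + 45 = 57): data = {'items': [12, 45, 57], 'count': 2}
After line 3 (count = len(items) = 3): data = {'items': [12, 45, 57], 'count': 3}

{'items': [12, 45, 57], 'count': 3}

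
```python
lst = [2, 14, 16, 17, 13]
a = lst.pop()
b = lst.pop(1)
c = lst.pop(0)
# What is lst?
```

After line 1: lst = [2, 14, 16, 17, 13]
After line 2 (pop() -> a = 13): lst = [2, 14, 16, 17]
After line 3 (pop(1) -> b = 14): lst = [2, 16, 17]
After line 4 (pop(0) -> c = 2): lst = [16, 17]

[16, 17]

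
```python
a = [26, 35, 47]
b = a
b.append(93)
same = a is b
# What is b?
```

After line 1: a = [26, 35, 47]
After line 2 (b = a is an alias, same object): a = [26, 35, 47], b = [26, 35, 47]
After line 3 (b.append mutates the shared list): a = [26, 35, 47, 93], b = [26, 35, 47, 93]
After line 4 (same = a is b; same object -> True): same = True

[26, 35, 47, 93]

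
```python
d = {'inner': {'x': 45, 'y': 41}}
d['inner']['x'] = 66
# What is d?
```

After line 1: d = {'inner': {'x': 45, 'y': 41}}
After line 2 (inner x overwritten): d = {'inner': {'x': 66, 'y': 41}}

{'inner': {'x': 66, 'y': 41}}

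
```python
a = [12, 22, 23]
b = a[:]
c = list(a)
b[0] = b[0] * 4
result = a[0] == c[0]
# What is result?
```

After line 1: a = [12, 22, 23]
After line 2 (b = a[:], copy): a = [12, 22, 23], b = [12, 22, 23]
After line 3 (c = list(a) is a copy, new object): c = [12, 22, 23]
After line 4 (b[0] = 12 * 4 = 48; only b mutates (copy)): a = [12, 22, 23], b = [48, 22, 23], c = [12, 22, 23]
After line 5 (a[0] = 12, c[0] = 12; result = True)

True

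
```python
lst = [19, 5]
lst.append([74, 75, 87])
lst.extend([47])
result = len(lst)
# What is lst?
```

After line 1: lst = [19, 5]
After line 2 (append adds [74, 75, 87] as single element): lst = [19, 5, [74, 75, 87]]
After line 3 (extend unpacks [47], adds 47): lst = [19, 5, [74, 75, 87], 47]
After line 4: result = len(lst) = 4

[19, 5, [74, 75, 87], 47]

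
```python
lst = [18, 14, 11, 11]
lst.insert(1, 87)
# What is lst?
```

[18, 87, 14, 11, 11]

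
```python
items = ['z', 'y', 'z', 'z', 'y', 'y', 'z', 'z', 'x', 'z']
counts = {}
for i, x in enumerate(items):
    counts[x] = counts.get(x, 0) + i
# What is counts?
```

Initial: counts = {}, items = ['z', 'y', 'z', 'z', 'y', 'y', 'z', 'z', 'x', 'z']
i=0, x='z': counts = {'z': 0}
i=1, x='y': counts = {'z': 0, 'y': 1}
i=2, x='z': counts = {'z': 2, 'y': 1}
i=3, x='z': counts = {'z': 5, 'y': 1}
i=4, x='y': counts = {'z': 5, 'y': 5}
i=5, x='y': counts = {'z': 5, 'y': 10}
i=6, x='z': counts = {'z': 11, 'y': 10}
i=7, x='z': counts = {'z': 18, 'y': 10}
i=8, x='x': counts = {'z': 18, 'y': 10, 'x': 8}
i=9, x='z': counts = {'z': 27, 'y': 10, 'x': 8}

{'z': 27, 'y': 10, 'x': 8}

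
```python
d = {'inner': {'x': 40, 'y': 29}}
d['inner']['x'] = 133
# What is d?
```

After line 1: d = {'inner': {'x': 40, 'y': 29}}
After line 2 (inner x overwritten): d = {'inner': {'x': 133, 'y': 29}}

{'inner': {'x': 133, 'y': 29}}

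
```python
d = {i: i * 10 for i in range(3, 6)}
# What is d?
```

{3: 30, 4: 40, 5: 50}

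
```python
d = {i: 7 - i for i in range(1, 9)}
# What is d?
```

{1: 6, 2: 5, 3: 4, 4: 3, 5: 2, 6: 1, 7: 0, 8: -1}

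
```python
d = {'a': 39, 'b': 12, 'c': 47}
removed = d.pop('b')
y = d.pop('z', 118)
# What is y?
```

After line 1: d = {'a': 39, 'b': 12, 'c': 47}
After line 2 (pop 'b' returns 12): d = {'a': 39, 'c': 47}, removed = 12
After line 3 (pop 'z' missing, returns default 118): d = {'a': 39, 'c': 47}, y = 118

118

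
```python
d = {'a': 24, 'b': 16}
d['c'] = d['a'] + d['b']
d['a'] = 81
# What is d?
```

After line 1: d = {'a': 24, 'b': 16}
After line 2 (d['c'] = 24 + 16): d = {'a': 24, 'b': 16, 'c': 40}
After line 3: d = {'a': 81, 'b': 16, 'c': 40}

{'a': 81, 'b': 16, 'c': 40}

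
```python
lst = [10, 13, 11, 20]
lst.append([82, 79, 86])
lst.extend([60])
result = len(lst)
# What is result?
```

After line 1: lst = [10, 13, 11, 20]
After line 2 (append adds [82, 79, 86] as single element): lst = [10, 13, 11, 20, [82, 79, 86]]
After line 3 (extend unpacks [60], adds 60): lst = [10, 13, 11, 20, [82, 79, 86], 60]
After line 4: result = len(lst) = 6

6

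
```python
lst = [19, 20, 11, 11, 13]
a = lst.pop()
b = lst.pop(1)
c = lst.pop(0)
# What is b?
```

After line 1: lst = [19, 20, 11, 11, 13]
After line 2 (pop() -> a = 13): lst = [19, 20, 11, 11]
After line 3 (pop(1) -> b = 20): lst = [19, 11, 11]
After line 4 (pop(0) -> c = 19): lst = [11, 11]

20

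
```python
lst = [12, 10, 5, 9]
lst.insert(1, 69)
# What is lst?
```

[12, 69, 10, 5, 9]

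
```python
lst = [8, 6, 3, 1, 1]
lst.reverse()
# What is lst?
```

[1, 1, 3, 6, 8]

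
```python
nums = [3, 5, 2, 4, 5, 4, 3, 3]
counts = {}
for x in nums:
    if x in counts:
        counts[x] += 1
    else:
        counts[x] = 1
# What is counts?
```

Initial: counts = {}, nums = [3, 5, 2, 4, 5, 4, 3, 3]
See 3: counts = {3: 1}
See 5: counts = {3: 1, 5: 1}
See 2: counts = {3: 1, 5: 1, 2: 1}
See 4: counts = {3: 1, 5: 1, 2: 1, 4: 1}
See 5: counts = {3: 1, 5: 2, 2: 1, 4: 1}
See 4: counts = {3: 1, 5: 2, 2: 1, 4: 2}
See 3: counts = {3: 2, 5: 2, 2: 1, 4: 2}
See 3: counts = {3: 3, 5: 2, 2: 1, 4: 2}

{3: 3, 5: 2, 2: 1, 4: 2}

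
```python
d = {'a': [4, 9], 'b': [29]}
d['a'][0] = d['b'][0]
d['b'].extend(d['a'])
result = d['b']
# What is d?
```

After line 1: d = {'a': [4, 9], 'b': [29]}
After line 2 (a[0] = b[0] = 29): d = {'a': [29, 9], 'b': [29]}
After line 3 (b.extend(a) appends [29, 9]): d = {'a': [29, 9], 'b': [29, 29, 9]}
After line 4: result = d['b'] = [29, 29, 9]

{'a': [29, 9], 'b': [29, 29, 9]}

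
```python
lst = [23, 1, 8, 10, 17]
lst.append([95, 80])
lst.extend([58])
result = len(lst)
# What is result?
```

After line 1: lst = [23, 1, 8, 10, 17]
After line 2 (append adds [95, 80] as single element): lst = [23, 1, 8, 10, 17, [95, 80]]
After line 3 (extend unpacks [58], adds 58): lst = [23, 1, 8, 10, 17, [95, 80], 58]
After line 4: result = len(lst) = 7

7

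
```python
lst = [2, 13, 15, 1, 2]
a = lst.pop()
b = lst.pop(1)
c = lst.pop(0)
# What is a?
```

After line 1: lst = [2, 13, 15, 1, 2]
After line 2 (pop() -> a = 2): lst = [2, 13, 15, 1]
After line 3 (pop(1) -> b = 13): lst = [2, 15, 1]
After line 4 (pop(0) -> c = 2): lst = [15, 1]

2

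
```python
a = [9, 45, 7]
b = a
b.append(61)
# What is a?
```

After line 1: a = [9, 45, 7]
After line 2 (b = a is an alias, same object): a = [9, 45, 7], b = [9, 45, 7]
After line 3 (b.append mutates the shared list): a = [9, 45, 7, 61], b = [9, 45, 7, 61]

[9, 45, 7, 61]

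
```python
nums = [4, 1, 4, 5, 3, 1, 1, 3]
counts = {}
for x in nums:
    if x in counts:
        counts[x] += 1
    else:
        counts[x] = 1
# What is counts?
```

Initial: counts = {}, nums = [4, 1, 4, 5, 3, 1, 1, 3]
See 4: counts = {4: 1}
See 1: counts = {4: 1, 1: 1}
See 4: counts = {4: 2, 1: 1}
See 5: counts = {4: 2, 1: 1, 5: 1}
See 3: counts = {4: 2, 1: 1, 5: 1, 3: 1}
See 1: counts = {4: 2, 1: 2, 5: 1, 3: 1}
See 1: counts = {4: 2, 1: 3, 5: 1, 3: 1}
See 3: counts = {4: 2, 1: 3, 5: 1, 3: 2}

{4: 2, 1: 3, 5: 1, 3: 2}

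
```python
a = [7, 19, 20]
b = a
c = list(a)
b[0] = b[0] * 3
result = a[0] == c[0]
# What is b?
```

After line 1: a = [7, 19, 20]
After line 2 (b = a, alias): a = [7, 19, 20], b = [7, 19, 20]
After line 3 (c = list(a) is a copy, new object): c = [7, 19, 20]
After line 4 (b[0] = 7 * 3 = 21; mutates shared a/b): a = b = [21, 19, 20], c = [7, 19, 20]
After line 5 (a[0] = 21, c[0] = 7; result = False)

[21, 19, 20]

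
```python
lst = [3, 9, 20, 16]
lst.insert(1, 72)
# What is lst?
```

[3, 72, 9, 20, 16]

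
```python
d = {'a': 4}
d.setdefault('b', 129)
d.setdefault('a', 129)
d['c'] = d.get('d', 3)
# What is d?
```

After line 1: d = {'a': 4}
After line 2 (setdefault adds 'b'=129): d = {'a': 4, 'b': 129}
After line 3 (setdefault 'a' no-op, already exists): d = {'a': 4, 'b': 129}
After line 4 (get('d', 3) returns default since 'd' not in d): d = {'a': 4, 'b': 129, 'c': 3}

{'a': 4, 'b': 129, 'c': 3}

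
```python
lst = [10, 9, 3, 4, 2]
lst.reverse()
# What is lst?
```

[2, 4, 3, 9, 10]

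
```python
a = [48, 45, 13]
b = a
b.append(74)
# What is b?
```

After line 1: a = [48, 45, 13]
After line 2 (b = a is an alias, same object): a = [48, 45, 13], b = [48, 45, 13]
After line 3 (b.append mutates the shared list): a = [48, 45, 13, 74], b = [48, 45, 13, 74]

[48, 45, 13, 74]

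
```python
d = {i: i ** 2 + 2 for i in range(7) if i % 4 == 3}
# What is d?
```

{3: 11}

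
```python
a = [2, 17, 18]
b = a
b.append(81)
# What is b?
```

After line 1: a = [2, 17, 18]
After line 2 (b = a is an alias, same object): a = [2, 17, 18], b = [2, 17, 18]
After line 3 (b.append mutates the shared list): a = [2, 17, 18, 81], b = [2, 17, 18, 81]

[2, 17, 18, 81]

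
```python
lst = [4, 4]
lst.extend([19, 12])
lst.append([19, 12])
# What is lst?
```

After line 1: lst = [4, 4]
After line 2 (extend unpacks [19, 12]): lst = [4, 4, 19, 12]
After line 3 (append adds [19, 12] as single element): lst = [4, 4, 19, 12, [19, 12]]

[4, 4, 19, 12, [19, 12]]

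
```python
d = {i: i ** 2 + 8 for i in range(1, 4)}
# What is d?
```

{1: 9, 2: 12, 3: 17}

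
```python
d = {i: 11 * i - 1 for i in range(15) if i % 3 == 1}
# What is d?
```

{1: 10, 4: 43, 7: 76, 10: 109, 13: 142}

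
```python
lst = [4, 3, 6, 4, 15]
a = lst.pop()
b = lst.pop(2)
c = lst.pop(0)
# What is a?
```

After line 1: lst = [4, 3, 6, 4, 15]
After line 2 (pop() -> a = 15): lst = [4, 3, 6, 4]
After line 3 (pop(2) -> b = 6): lst = [4, 3, 4]
After line 4 (pop(0) -> c = 4): lst = [3, 4]

15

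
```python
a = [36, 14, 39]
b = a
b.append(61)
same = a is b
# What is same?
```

After line 1: a = [36, 14, 39]
After line 2 (b = a is an alias, same object): a = [36, 14, 39], b = [36, 14, 39]
After line 3 (b.append mutates the shared list): a = [36, 14, 39, 61], b = [36, 14, 39, 61]
After line 4 (same = a is b; same object -> True): same = True

True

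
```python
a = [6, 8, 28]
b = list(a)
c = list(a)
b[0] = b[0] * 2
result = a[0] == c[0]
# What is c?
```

After line 1: a = [6, 8, 28]
After line 2 (b = list(a), copy): a = [6, 8, 28], b = [6, 8, 28]
After line 3 (c = list(a) is a copy, new object): c = [6, 8, 28]
After line 4 (b[0] = 6 * 2 = 12; only b mutates (copy)): a = [6, 8, 28], b = [12, 8, 28], c = [6, 8, 28]
After line 5 (a[0] = 6, c[0] = 6; result = True)

[6, 8, 28]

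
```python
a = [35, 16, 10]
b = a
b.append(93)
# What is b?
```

After line 1: a = [35, 16, 10]
After line 2 (b = a is an alias, same object): a = [35, 16, 10], b = [35, 16, 10]
After line 3 (b.append mutates the shared list): a = [35, 16, 10, 93], b = [35, 16, 10, 93]

[35, 16, 10, 93]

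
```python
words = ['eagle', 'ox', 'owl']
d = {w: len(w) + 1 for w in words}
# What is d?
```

{'eagle': 6, 'ox': 3, 'owl': 4}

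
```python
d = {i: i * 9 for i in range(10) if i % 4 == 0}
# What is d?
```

{0: 0, 4: 36, 8: 72}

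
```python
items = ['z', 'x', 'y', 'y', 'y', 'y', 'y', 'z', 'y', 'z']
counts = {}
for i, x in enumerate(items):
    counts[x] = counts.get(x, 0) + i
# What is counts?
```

Initial: counts = {}, items = ['z', 'x', 'y', 'y', 'y', 'y', 'y', 'z', 'y', 'z']
i=0, x='z': counts = {'z': 0}
i=1, x='x': counts = {'z': 0, 'x': 1}
i=2, x='y': counts = {'z': 0, 'x': 1, 'y': 2}
i=3, x='y': counts = {'z': 0, 'x': 1, 'y': 5}
i=4, x='y': counts = {'z': 0, 'x': 1, 'y': 9}
i=5, x='y': counts = {'z': 0, 'x': 1, 'y': 14}
i=6, x='y': counts = {'z': 0, 'x': 1, 'y': 20}
i=7, x='z': counts = {'z': 7, 'x': 1, 'y': 20}
i=8, x='y': counts = {'z': 7, 'x': 1, 'y': 28}
i=9, x='z': counts = {'z': 16, 'x': 1, 'y': 28}

{'z': 16, 'x': 1, 'y': 28}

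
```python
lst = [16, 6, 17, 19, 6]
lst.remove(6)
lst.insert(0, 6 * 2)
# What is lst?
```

After line 1: lst = [16, 6, 17, 19, 6]
After line 2 (remove first 6): lst = [16, 17, 19, 6]
After line 3 (insert 12 at index 0): lst = [12, 16, 17, 19, 6]

[12, 16, 17, 19, 6]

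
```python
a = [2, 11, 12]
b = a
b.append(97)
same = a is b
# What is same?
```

After line 1: a = [2, 11, 12]
After line 2 (b = a is an alias, same object): a = [2, 11, 12], b = [2, 11, 12]
After line 3 (b.append mutates the shared list): a = [2, 11, 12, 97], b = [2, 11, 12, 97]
After line 4 (same = a is b; same object -> True): same = True

True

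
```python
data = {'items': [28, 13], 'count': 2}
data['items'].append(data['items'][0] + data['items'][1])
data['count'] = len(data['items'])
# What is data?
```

After line 1: data = {'items': [28, 13], 'count': 2}
After line 2 (append 28 + 13 = 41): data = {'items': [28, 13, 41], 'count': 2}
After line 3 (count = len(items) = 3): data = {'items': [28, 13, 41], 'count': 3}

{'items': [28, 13, 41], 'count': 3}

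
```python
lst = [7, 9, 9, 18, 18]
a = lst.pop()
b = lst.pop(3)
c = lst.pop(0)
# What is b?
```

After line 1: lst = [7, 9, 9, 18, 18]
After line 2 (pop() -> a = 18): lst = [7, 9, 9, 18]
After line 3 (pop(3) -> b = 18): lst = [7, 9, 9]
After line 4 (pop(0) -> c = 7): lst = [9, 9]

18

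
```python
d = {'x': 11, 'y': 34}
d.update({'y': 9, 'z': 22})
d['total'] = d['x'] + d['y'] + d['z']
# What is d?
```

After line 1: d = {'x': 11, 'y': 34}
After line 2 (y overwritten, z added): d = {'x': 11, 'y': 9, 'z': 22}
After line 3 (total = 11 + 9 + 22 = 42): d = {'x': 11, 'y': 9, 'z': 22, 'total': 42}

{'x': 11, 'y': 9, 'z': 22, 'total': 42}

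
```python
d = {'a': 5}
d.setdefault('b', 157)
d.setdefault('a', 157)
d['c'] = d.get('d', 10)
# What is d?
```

After line 1: d = {'a': 5}
After line 2 (setdefault adds 'b'=157): d = {'a': 5, 'b': 157}
After line 3 (setdefault 'a' no-op, already exists): d = {'a': 5, 'b': 157}
After line 4 (get('d', 10) returns default since 'd' not in d): d = {'a': 5, 'b': 157, 'c': 10}

{'a': 5, 'b': 157, 'c': 10}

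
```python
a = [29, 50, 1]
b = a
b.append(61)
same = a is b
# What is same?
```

After line 1: a = [29, 50, 1]
After line 2 (b = a is an alias, same object): a = [29, 50, 1], b = [29, 50, 1]
After line 3 (b.append mutates the shared list): a = [29, 50, 1, 61], b = [29, 50, 1, 61]
After line 4 (same = a is b; same object -> True): same = True

True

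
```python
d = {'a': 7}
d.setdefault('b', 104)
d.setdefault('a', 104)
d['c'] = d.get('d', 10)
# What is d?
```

After line 1: d = {'a': 7}
After line 2 (setdefault adds 'b'=104): d = {'a': 7, 'b': 104}
After line 3 (setdefault 'a' no-op, already exists): d = {'a': 7, 'b': 104}
After line 4 (get('d', 10) returns default since 'd' not in d): d = {'a': 7, 'b': 104, 'c': 10}

{'a': 7, 'b': 104, 'c': 10}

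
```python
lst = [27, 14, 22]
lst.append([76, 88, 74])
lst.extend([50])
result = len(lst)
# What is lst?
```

After line 1: lst = [27, 14, 22]
After line 2 (append adds [76, 88, 74] as single element): lst = [27, 14, 22, [76, 88, 74]]
After line 3 (extend unpacks [50], adds 50): lst = [27, 14, 22, [76, 88, 74], 50]
After line 4: result = len(lst) = 5

[27, 14, 22, [76, 88, 74], 50]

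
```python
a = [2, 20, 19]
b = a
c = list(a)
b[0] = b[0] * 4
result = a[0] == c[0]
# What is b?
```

After line 1: a = [2, 20, 19]
After line 2 (b = a, alias): a = [2, 20, 19], b = [2, 20, 19]
After line 3 (c = list(a) is a copy, new object): c = [2, 20, 19]
After line 4 (b[0] = 2 * 4 = 8; mutates shared a/b): a = b = [8, 20, 19], c = [2, 20, 19]
After line 5 (a[0] = 8, c[0] = 2; result = False)

[8, 20, 19]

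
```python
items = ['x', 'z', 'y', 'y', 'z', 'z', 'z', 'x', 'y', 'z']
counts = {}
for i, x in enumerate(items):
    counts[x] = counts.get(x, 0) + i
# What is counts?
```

Initial: counts = {}, items = ['x', 'z', 'y', 'y', 'z', 'z', 'z', 'x', 'y', 'z']
i=0, x='x': counts = {'x': 0}
i=1, x='z': counts = {'x': 0, 'z': 1}
i=2, x='y': counts = {'x': 0, 'z': 1, 'y': 2}
i=3, x='y': counts = {'x': 0, 'z': 1, 'y': 5}
i=4, x='z': counts = {'x': 0, 'z': 5, 'y': 5}
i=5, x='z': counts = {'x': 0, 'z': 10, 'y': 5}
i=6, x='z': counts = {'x': 0, 'z': 16, 'y': 5}
i=7, x='x': counts = {'x': 7, 'z': 16, 'y': 5}
i=8, x='y': counts = {'x': 7, 'z': 16, 'y': 13}
i=9, x='z': counts = {'x': 7, 'z': 25, 'y': 13}

{'x': 7, 'z': 25, 'y': 13}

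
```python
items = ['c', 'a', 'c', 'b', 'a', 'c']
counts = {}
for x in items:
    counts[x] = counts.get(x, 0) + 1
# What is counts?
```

Initial: counts = {}, items = ['c', 'a', 'c', 'b', 'a', 'c']
See 'c': counts = {'c': 1}
See 'a': counts = {'c': 1, 'a': 1}
See 'c': counts = {'c': 2, 'a': 1}
See 'b': counts = {'c': 2, 'a': 1, 'b': 1}
See 'a': counts = {'c': 2, 'a': 2, 'b': 1}
See 'c': counts = {'c': 3, 'a': 2, 'b': 1}

{'c': 3, 'a': 2, 'b': 1}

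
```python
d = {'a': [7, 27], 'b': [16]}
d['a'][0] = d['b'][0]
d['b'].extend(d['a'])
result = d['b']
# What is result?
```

After line 1: d = {'a': [7, 27], 'b': [16]}
After line 2 (a[0] = b[0] = 16): d = {'a': [16, 27], 'b': [16]}
After line 3 (b.extend(a) appends [16, 27]): d = {'a': [16, 27], 'b': [16, 16, 27]}
After line 4: result = d['b'] = [16, 16, 27]

[16, 16, 27]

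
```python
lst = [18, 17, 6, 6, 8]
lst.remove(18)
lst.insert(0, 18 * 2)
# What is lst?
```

After line 1: lst = [18, 17, 6, 6, 8]
After line 2 (remove first 18): lst = [17, 6, 6, 8]
After line 3 (insert 36 at index 0): lst = [36, 17, 6, 6, 8]

[36, 17, 6, 6, 8]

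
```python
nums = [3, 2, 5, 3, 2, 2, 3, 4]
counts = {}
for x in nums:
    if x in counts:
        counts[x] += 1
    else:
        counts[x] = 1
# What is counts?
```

Initial: counts = {}, nums = [3, 2, 5, 3, 2, 2, 3, 4]
See 3: counts = {3: 1}
See 2: counts = {3: 1, 2: 1}
See 5: counts = {3: 1, 2: 1, 5: 1}
See 3: counts = {3: 2, 2: 1, 5: 1}
See 2: counts = {3: 2, 2: 2, 5: 1}
See 2: counts = {3: 2, 2: 3, 5: 1}
See 3: counts = {3: 3, 2: 3, 5: 1}
See 4: counts = {3: 3, 2: 3, 5: 1, 4: 1}

{3: 3, 2: 3, 5: 1, 4: 1}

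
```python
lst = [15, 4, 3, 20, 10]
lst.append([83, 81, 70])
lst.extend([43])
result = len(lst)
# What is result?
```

After line 1: lst = [15, 4, 3, 20, 10]
After line 2 (append adds [83, 81, 70] as single element): lst = [15, 4, 3, 20, 10, [83, 81, 70]]
After line 3 (extend unpacks [43], adds 43): lst = [15, 4, 3, 20, 10, [83, 81, 70], 43]
After line 4: result = len(lst) = 7

7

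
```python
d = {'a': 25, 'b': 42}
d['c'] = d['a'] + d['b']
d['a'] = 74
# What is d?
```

After line 1: d = {'a': 25, 'b': 42}
After line 2 (d['c'] = 25 + 42): d = {'a': 25, 'b': 42, 'c': 67}
After line 3: d = {'a': 74, 'b': 42, 'c': 67}

{'a': 74, 'b': 42, 'c': 67}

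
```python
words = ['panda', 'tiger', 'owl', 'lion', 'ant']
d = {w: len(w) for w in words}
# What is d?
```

{'panda': 5, 'tiger': 5, 'owl': 3, 'lion': 4, 'ant': 3}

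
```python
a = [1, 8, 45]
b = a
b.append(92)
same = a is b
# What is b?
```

After line 1: a = [1, 8, 45]
After line 2 (b = a is an alias, same object): a = [1, 8, 45], b = [1, 8, 45]
After line 3 (b.append mutates the shared list): a = [1, 8, 45, 92], b = [1, 8, 45, 92]
After line 4 (same = a is b; same object -> True): same = True

[1, 8, 45, 92]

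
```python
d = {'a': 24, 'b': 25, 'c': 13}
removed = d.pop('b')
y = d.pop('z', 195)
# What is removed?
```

After line 1: d = {'a': 24, 'b': 25, 'c': 13}
After line 2 (pop 'b' returns 25): d = {'a': 24, 'c': 13}, removed = 25
After line 3 (pop 'z' missing, returns default 195): d = {'a': 24, 'c': 13}, y = 195

25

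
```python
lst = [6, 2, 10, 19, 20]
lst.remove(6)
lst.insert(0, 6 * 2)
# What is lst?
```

After line 1: lst = [6, 2, 10, 19, 20]
After line 2 (remove first 6): lst = [2, 10, 19, 20]
After line 3 (insert 12 at index 0): lst = [12, 2, 10, 19, 20]

[12, 2, 10, 19, 20]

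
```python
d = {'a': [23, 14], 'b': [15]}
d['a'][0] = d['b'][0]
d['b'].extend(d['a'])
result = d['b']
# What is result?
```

After line 1: d = {'a': [23, 14], 'b': [15]}
After line 2 (a[0] = b[0] = 15): d = {'a': [15, 14], 'b': [15]}
After line 3 (b.extend(a) appends [15, 14]): d = {'a': [15, 14], 'b': [15, 15, 14]}
After line 4: result = d['b'] = [15, 15, 14]

[15, 15, 14]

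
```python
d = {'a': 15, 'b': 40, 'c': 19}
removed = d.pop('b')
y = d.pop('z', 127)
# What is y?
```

After line 1: d = {'a': 15, 'b': 40, 'c': 19}
After line 2 (pop 'b' returns 40): d = {'a': 15, 'c': 19}, removed = 40
After line 3 (pop 'z' missing, returns default 127): d = {'a': 15, 'c': 19}, y = 127

127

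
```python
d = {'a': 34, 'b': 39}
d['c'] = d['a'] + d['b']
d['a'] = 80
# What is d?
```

After line 1: d = {'a': 34, 'b': 39}
After line 2 (d['c'] = 34 + 39): d = {'a': 34, 'b': 39, 'c': 73}
After line 3: d = {'a': 80, 'b': 39, 'c': 73}

{'a': 80, 'b': 39, 'c': 73}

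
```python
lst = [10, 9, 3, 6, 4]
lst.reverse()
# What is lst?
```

[4, 6, 3, 9, 10]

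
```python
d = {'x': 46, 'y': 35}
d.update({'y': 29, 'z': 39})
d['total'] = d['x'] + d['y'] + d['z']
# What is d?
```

After line 1: d = {'x': 46, 'y': 35}
After line 2 (y overwritten, z added): d = {'x': 46, 'y': 29, 'z': 39}
After line 3 (total = 46 + 29 + 39 = 114): d = {'x': 46, 'y': 29, 'z': 39, 'total': 114}

{'x': 46, 'y': 29, 'z': 39, 'total': 114}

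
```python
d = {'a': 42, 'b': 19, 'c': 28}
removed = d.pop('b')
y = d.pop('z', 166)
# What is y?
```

After line 1: d = {'a': 42, 'b': 19, 'c': 28}
After line 2 (pop 'b' returns 19): d = {'a': 42, 'c': 28}, removed = 19
After line 3 (pop 'z' missing, returns default 166): d = {'a': 42, 'c': 28}, y = 166

166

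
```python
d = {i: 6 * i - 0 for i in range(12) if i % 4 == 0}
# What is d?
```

{0: 0, 4: 24, 8: 48}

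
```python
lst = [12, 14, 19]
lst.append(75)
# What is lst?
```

[12, 14, 19, 75]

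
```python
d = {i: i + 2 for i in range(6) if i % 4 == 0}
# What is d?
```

{0: 2, 4: 6}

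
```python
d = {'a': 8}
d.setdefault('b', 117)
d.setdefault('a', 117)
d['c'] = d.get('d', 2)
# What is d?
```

After line 1: d = {'a': 8}
After line 2 (setdefault adds 'b'=117): d = {'a': 8, 'b': 117}
After line 3 (setdefault 'a' no-op, already exists): d = {'a': 8, 'b': 117}
After line 4 (get('d', 2) returns default since 'd' not in d): d = {'a': 8, 'b': 117, 'c': 2}

{'a': 8, 'b': 117, 'c': 2}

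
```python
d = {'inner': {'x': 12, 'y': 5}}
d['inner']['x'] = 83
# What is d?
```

After line 1: d = {'inner': {'x': 12, 'y': 5}}
After line 2 (inner x overwritten): d = {'inner': {'x': 83, 'y': 5}}

{'inner': {'x': 83, 'y': 5}}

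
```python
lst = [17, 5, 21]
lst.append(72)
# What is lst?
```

[17, 5, 21, 72]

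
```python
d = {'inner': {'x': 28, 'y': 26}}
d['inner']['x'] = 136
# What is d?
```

After line 1: d = {'inner': {'x': 28, 'y': 26}}
After line 2 (inner x overwritten): d = {'inner': {'x': 136, 'y': 26}}

{'inner': {'x': 136, 'y': 26}}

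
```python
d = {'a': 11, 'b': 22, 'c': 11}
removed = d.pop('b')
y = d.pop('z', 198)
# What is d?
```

After line 1: d = {'a': 11, 'b': 22, 'c': 11}
After line 2 (pop 'b' returns 22): d = {'a': 11, 'c': 11}, removed = 22
After line 3 (pop 'z' missing, returns default 198): d = {'a': 11, 'c': 11}, y = 198

{'a': 11, 'c': 11}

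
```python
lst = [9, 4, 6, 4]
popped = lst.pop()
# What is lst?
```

[9, 4, 6]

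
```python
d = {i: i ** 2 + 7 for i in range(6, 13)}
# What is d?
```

{6: 43, 7: 56, 8: 71, 9: 88, 10: 107, 11: 128, 12: 151}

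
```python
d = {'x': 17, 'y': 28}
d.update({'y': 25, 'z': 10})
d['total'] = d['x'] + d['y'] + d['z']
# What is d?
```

After line 1: d = {'x': 17, 'y': 28}
After line 2 (y overwritten, z added): d = {'x': 17, 'y': 25, 'z': 10}
After line 3 (total = 17 + 25 + 10 = 52): d = {'x': 17, 'y': 25, 'z': 10, 'total': 52}

{'x': 17, 'y': 25, 'z': 10, 'total': 52}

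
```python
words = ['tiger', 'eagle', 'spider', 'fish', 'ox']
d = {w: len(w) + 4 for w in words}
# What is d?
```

{'tiger': 9, 'eagle': 9, 'spider': 10, 'fish': 8, 'ox': 6}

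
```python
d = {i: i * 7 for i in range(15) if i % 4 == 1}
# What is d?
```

{1: 7, 5: 35, 9: 63, 13: 91}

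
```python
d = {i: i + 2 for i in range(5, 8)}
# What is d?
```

{5: 7, 6: 8, 7: 9}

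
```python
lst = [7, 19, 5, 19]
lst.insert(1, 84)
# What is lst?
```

[7, 84, 19, 5, 19]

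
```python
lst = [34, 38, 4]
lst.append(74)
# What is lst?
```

[34, 38, 4, 74]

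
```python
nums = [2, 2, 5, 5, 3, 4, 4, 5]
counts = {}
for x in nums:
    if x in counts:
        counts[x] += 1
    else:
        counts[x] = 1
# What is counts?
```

Initial: counts = {}, nums = [2, 2, 5, 5, 3, 4, 4, 5]
See 2: counts = {2: 1}
See 2: counts = {2: 2}
See 5: counts = {2: 2, 5: 1}
See 5: counts = {2: 2, 5: 2}
See 3: counts = {2: 2, 5: 2, 3: 1}
See 4: counts = {2: 2, 5: 2, 3: 1, 4: 1}
See 4: counts = {2: 2, 5: 2, 3: 1, 4: 2}
See 5: counts = {2: 2, 5: 3, 3: 1, 4: 2}

{2: 2, 5: 3, 3: 1, 4: 2}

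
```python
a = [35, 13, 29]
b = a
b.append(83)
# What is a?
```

After line 1: a = [35, 13, 29]
After line 2 (b = a is an alias, same object): a = [35, 13, 29], b = [35, 13, 29]
After line 3 (b.append mutates the shared list): a = [35, 13, 29, 83], b = [35, 13, 29, 83]

[35, 13, 29, 83]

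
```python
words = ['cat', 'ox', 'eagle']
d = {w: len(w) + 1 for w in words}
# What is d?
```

{'cat': 4, 'ox': 3, 'eagle': 6}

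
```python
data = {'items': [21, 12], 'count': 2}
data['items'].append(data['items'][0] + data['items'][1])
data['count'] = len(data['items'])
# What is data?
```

After line 1: data = {'items': [21, 12], 'count': 2}
After line 2 (append 21 + 12 = 33): data = {'items': [21, 12, 33], 'count': 2}
After line 3 (count = len(items) = 3): data = {'items': [21, 12, 33], 'count': 3}

{'items': [21, 12, 33], 'count': 3}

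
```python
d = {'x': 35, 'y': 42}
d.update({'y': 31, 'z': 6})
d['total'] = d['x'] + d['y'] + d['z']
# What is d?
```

After line 1: d = {'x': 35, 'y': 42}
After line 2 (y overwritten, z added): d = {'x': 35, 'y': 31, 'z': 6}
After line 3 (total = 35 + 31 + 6 = 72): d = {'x': 35, 'y': 31, 'z': 6, 'total': 72}

{'x': 35, 'y': 31, 'z': 6, 'total': 72}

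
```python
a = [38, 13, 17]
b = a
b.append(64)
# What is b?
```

After line 1: a = [38, 13, 17]
After line 2 (b = a is an alias, same object): a = [38, 13, 17], b = [38, 13, 17]
After line 3 (b.append mutates the shared list): a = [38, 13, 17, 64], b = [38, 13, 17, 64]

[38, 13, 17, 64]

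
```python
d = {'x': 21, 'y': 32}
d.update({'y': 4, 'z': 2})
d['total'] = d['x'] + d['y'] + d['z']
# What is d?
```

After line 1: d = {'x': 21, 'y': 32}
After line 2 (y overwritten, z added): d = {'x': 21, 'y': 4, 'z': 2}
After line 3 (total = 21 + 4 + 2 = 27): d = {'x': 21, 'y': 4, 'z': 2, 'total': 27}

{'x': 21, 'y': 4, 'z': 2, 'total': 27}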